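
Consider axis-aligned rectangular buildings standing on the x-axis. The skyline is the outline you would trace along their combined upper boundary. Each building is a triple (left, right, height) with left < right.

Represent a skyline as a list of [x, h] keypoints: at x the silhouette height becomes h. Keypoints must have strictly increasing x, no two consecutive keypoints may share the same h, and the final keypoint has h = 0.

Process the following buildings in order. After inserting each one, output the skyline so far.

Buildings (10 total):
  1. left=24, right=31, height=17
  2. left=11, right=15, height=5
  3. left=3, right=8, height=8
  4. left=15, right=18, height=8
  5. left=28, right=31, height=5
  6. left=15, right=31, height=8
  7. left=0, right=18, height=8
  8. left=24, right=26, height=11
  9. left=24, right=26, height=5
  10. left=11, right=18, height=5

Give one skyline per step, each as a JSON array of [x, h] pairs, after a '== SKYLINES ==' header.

== SKYLINES ==
[[24,17],[31,0]]
[[11,5],[15,0],[24,17],[31,0]]
[[3,8],[8,0],[11,5],[15,0],[24,17],[31,0]]
[[3,8],[8,0],[11,5],[15,8],[18,0],[24,17],[31,0]]
[[3,8],[8,0],[11,5],[15,8],[18,0],[24,17],[31,0]]
[[3,8],[8,0],[11,5],[15,8],[24,17],[31,0]]
[[0,8],[24,17],[31,0]]
[[0,8],[24,17],[31,0]]
[[0,8],[24,17],[31,0]]
[[0,8],[24,17],[31,0]]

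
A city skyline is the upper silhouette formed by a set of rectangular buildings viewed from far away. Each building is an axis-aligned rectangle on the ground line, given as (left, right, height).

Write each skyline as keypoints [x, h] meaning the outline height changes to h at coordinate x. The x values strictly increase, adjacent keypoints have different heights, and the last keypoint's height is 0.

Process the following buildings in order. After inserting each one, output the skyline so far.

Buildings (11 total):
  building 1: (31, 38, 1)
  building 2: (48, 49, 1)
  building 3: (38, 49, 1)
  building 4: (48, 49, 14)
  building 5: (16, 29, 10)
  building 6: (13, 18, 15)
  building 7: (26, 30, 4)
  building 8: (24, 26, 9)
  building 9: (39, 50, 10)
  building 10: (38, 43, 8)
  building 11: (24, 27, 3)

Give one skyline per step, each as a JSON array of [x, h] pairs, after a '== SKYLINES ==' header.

== SKYLINES ==
[[31,1],[38,0]]
[[31,1],[38,0],[48,1],[49,0]]
[[31,1],[49,0]]
[[31,1],[48,14],[49,0]]
[[16,10],[29,0],[31,1],[48,14],[49,0]]
[[13,15],[18,10],[29,0],[31,1],[48,14],[49,0]]
[[13,15],[18,10],[29,4],[30,0],[31,1],[48,14],[49,0]]
[[13,15],[18,10],[29,4],[30,0],[31,1],[48,14],[49,0]]
[[13,15],[18,10],[29,4],[30,0],[31,1],[39,10],[48,14],[49,10],[50,0]]
[[13,15],[18,10],[29,4],[30,0],[31,1],[38,8],[39,10],[48,14],[49,10],[50,0]]
[[13,15],[18,10],[29,4],[30,0],[31,1],[38,8],[39,10],[48,14],[49,10],[50,0]]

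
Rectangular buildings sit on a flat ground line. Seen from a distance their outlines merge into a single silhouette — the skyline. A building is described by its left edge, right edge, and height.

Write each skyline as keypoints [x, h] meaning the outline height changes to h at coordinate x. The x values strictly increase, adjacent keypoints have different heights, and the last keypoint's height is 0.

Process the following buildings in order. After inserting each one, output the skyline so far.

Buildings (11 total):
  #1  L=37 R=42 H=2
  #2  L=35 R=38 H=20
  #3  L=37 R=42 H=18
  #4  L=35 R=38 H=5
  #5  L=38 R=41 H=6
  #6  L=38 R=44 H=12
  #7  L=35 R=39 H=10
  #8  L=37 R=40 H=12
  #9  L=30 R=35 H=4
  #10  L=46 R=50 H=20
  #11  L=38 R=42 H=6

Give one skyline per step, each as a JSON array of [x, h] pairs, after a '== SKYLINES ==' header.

== SKYLINES ==
[[37,2],[42,0]]
[[35,20],[38,2],[42,0]]
[[35,20],[38,18],[42,0]]
[[35,20],[38,18],[42,0]]
[[35,20],[38,18],[42,0]]
[[35,20],[38,18],[42,12],[44,0]]
[[35,20],[38,18],[42,12],[44,0]]
[[35,20],[38,18],[42,12],[44,0]]
[[30,4],[35,20],[38,18],[42,12],[44,0]]
[[30,4],[35,20],[38,18],[42,12],[44,0],[46,20],[50,0]]
[[30,4],[35,20],[38,18],[42,12],[44,0],[46,20],[50,0]]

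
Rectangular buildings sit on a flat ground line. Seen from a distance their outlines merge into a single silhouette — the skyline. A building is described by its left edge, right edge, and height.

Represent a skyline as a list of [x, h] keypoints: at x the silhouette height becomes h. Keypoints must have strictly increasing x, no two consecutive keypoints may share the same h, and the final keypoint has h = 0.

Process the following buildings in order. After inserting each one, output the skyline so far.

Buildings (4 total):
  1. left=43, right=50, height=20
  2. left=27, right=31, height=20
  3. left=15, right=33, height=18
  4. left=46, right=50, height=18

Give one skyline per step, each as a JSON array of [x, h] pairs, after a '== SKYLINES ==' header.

== SKYLINES ==
[[43,20],[50,0]]
[[27,20],[31,0],[43,20],[50,0]]
[[15,18],[27,20],[31,18],[33,0],[43,20],[50,0]]
[[15,18],[27,20],[31,18],[33,0],[43,20],[50,0]]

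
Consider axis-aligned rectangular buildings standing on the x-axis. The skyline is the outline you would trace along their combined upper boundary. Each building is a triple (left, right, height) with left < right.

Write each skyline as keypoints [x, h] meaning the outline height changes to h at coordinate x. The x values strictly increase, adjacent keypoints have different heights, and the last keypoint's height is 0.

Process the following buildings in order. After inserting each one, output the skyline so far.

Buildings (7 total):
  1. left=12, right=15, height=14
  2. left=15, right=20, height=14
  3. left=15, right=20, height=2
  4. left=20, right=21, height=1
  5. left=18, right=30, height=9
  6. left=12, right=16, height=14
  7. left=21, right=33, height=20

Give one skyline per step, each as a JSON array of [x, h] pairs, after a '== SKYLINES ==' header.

== SKYLINES ==
[[12,14],[15,0]]
[[12,14],[20,0]]
[[12,14],[20,0]]
[[12,14],[20,1],[21,0]]
[[12,14],[20,9],[30,0]]
[[12,14],[20,9],[30,0]]
[[12,14],[20,9],[21,20],[33,0]]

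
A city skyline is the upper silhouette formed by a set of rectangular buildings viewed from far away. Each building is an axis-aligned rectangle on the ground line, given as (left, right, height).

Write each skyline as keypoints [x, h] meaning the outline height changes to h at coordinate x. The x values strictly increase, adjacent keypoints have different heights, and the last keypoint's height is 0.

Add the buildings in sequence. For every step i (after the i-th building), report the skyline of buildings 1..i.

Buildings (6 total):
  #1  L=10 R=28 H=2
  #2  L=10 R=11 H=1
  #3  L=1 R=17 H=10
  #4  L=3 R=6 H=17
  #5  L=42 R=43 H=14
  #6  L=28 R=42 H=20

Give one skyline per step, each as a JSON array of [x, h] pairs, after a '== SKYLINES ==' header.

== SKYLINES ==
[[10,2],[28,0]]
[[10,2],[28,0]]
[[1,10],[17,2],[28,0]]
[[1,10],[3,17],[6,10],[17,2],[28,0]]
[[1,10],[3,17],[6,10],[17,2],[28,0],[42,14],[43,0]]
[[1,10],[3,17],[6,10],[17,2],[28,20],[42,14],[43,0]]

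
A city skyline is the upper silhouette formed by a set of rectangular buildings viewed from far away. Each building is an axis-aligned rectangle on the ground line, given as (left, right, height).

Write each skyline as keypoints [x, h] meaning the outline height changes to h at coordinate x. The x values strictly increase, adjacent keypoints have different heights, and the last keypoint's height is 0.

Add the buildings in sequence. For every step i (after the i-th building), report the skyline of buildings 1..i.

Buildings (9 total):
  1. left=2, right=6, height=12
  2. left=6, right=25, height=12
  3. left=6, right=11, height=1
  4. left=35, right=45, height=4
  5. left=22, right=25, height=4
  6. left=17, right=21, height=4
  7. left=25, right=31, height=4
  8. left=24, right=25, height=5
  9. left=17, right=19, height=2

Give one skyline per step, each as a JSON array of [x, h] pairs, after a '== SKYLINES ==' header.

== SKYLINES ==
[[2,12],[6,0]]
[[2,12],[25,0]]
[[2,12],[25,0]]
[[2,12],[25,0],[35,4],[45,0]]
[[2,12],[25,0],[35,4],[45,0]]
[[2,12],[25,0],[35,4],[45,0]]
[[2,12],[25,4],[31,0],[35,4],[45,0]]
[[2,12],[25,4],[31,0],[35,4],[45,0]]
[[2,12],[25,4],[31,0],[35,4],[45,0]]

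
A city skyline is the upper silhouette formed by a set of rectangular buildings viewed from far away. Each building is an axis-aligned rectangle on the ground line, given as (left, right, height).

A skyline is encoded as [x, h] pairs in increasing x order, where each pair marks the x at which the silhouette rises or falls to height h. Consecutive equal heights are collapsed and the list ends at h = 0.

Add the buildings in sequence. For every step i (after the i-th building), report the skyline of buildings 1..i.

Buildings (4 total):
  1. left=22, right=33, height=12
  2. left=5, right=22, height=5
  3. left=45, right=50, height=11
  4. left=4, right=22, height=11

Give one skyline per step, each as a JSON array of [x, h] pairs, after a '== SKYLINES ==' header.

== SKYLINES ==
[[22,12],[33,0]]
[[5,5],[22,12],[33,0]]
[[5,5],[22,12],[33,0],[45,11],[50,0]]
[[4,11],[22,12],[33,0],[45,11],[50,0]]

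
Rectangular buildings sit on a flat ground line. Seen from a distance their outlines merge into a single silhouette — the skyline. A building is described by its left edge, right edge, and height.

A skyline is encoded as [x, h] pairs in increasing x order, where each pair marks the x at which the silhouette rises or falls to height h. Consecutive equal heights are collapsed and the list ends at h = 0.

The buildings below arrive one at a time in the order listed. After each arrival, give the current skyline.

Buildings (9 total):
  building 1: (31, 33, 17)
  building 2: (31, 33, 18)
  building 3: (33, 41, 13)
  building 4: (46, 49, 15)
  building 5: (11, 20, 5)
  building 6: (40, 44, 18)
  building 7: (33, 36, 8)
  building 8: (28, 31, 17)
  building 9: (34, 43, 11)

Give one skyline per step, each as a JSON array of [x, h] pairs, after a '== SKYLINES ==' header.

== SKYLINES ==
[[31,17],[33,0]]
[[31,18],[33,0]]
[[31,18],[33,13],[41,0]]
[[31,18],[33,13],[41,0],[46,15],[49,0]]
[[11,5],[20,0],[31,18],[33,13],[41,0],[46,15],[49,0]]
[[11,5],[20,0],[31,18],[33,13],[40,18],[44,0],[46,15],[49,0]]
[[11,5],[20,0],[31,18],[33,13],[40,18],[44,0],[46,15],[49,0]]
[[11,5],[20,0],[28,17],[31,18],[33,13],[40,18],[44,0],[46,15],[49,0]]
[[11,5],[20,0],[28,17],[31,18],[33,13],[40,18],[44,0],[46,15],[49,0]]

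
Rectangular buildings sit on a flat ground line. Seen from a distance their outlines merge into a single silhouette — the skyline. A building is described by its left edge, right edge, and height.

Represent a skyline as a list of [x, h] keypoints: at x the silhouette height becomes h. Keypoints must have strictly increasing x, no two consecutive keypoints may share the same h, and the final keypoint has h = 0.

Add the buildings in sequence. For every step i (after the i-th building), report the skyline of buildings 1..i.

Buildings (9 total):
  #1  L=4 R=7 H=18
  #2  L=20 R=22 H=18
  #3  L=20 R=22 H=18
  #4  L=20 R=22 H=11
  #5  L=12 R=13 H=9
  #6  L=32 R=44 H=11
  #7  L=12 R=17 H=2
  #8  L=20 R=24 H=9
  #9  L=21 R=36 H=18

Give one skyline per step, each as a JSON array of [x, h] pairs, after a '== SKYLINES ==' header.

== SKYLINES ==
[[4,18],[7,0]]
[[4,18],[7,0],[20,18],[22,0]]
[[4,18],[7,0],[20,18],[22,0]]
[[4,18],[7,0],[20,18],[22,0]]
[[4,18],[7,0],[12,9],[13,0],[20,18],[22,0]]
[[4,18],[7,0],[12,9],[13,0],[20,18],[22,0],[32,11],[44,0]]
[[4,18],[7,0],[12,9],[13,2],[17,0],[20,18],[22,0],[32,11],[44,0]]
[[4,18],[7,0],[12,9],[13,2],[17,0],[20,18],[22,9],[24,0],[32,11],[44,0]]
[[4,18],[7,0],[12,9],[13,2],[17,0],[20,18],[36,11],[44,0]]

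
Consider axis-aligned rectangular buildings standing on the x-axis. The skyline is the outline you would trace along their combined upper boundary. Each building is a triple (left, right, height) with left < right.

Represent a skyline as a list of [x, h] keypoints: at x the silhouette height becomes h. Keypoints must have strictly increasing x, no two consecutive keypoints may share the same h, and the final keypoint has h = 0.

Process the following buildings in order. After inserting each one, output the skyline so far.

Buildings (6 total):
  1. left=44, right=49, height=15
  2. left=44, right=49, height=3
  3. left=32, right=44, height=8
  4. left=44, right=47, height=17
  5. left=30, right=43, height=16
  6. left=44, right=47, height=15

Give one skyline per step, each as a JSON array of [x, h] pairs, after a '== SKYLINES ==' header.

== SKYLINES ==
[[44,15],[49,0]]
[[44,15],[49,0]]
[[32,8],[44,15],[49,0]]
[[32,8],[44,17],[47,15],[49,0]]
[[30,16],[43,8],[44,17],[47,15],[49,0]]
[[30,16],[43,8],[44,17],[47,15],[49,0]]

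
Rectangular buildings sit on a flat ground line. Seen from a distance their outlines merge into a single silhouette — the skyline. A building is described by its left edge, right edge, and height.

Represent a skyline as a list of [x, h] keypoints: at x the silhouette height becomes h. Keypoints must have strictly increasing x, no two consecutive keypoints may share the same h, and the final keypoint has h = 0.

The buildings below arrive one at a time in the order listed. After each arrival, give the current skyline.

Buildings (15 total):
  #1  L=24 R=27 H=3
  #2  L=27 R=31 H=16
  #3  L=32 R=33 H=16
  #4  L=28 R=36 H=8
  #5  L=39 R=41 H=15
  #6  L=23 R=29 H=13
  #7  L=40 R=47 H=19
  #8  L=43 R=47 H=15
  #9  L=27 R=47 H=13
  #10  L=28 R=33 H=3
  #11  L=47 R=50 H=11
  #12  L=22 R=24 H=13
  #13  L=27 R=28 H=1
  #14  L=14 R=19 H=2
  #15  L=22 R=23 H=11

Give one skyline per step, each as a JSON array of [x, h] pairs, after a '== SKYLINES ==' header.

== SKYLINES ==
[[24,3],[27,0]]
[[24,3],[27,16],[31,0]]
[[24,3],[27,16],[31,0],[32,16],[33,0]]
[[24,3],[27,16],[31,8],[32,16],[33,8],[36,0]]
[[24,3],[27,16],[31,8],[32,16],[33,8],[36,0],[39,15],[41,0]]
[[23,13],[27,16],[31,8],[32,16],[33,8],[36,0],[39,15],[41,0]]
[[23,13],[27,16],[31,8],[32,16],[33,8],[36,0],[39,15],[40,19],[47,0]]
[[23,13],[27,16],[31,8],[32,16],[33,8],[36,0],[39,15],[40,19],[47,0]]
[[23,13],[27,16],[31,13],[32,16],[33,13],[39,15],[40,19],[47,0]]
[[23,13],[27,16],[31,13],[32,16],[33,13],[39,15],[40,19],[47,0]]
[[23,13],[27,16],[31,13],[32,16],[33,13],[39,15],[40,19],[47,11],[50,0]]
[[22,13],[27,16],[31,13],[32,16],[33,13],[39,15],[40,19],[47,11],[50,0]]
[[22,13],[27,16],[31,13],[32,16],[33,13],[39,15],[40,19],[47,11],[50,0]]
[[14,2],[19,0],[22,13],[27,16],[31,13],[32,16],[33,13],[39,15],[40,19],[47,11],[50,0]]
[[14,2],[19,0],[22,13],[27,16],[31,13],[32,16],[33,13],[39,15],[40,19],[47,11],[50,0]]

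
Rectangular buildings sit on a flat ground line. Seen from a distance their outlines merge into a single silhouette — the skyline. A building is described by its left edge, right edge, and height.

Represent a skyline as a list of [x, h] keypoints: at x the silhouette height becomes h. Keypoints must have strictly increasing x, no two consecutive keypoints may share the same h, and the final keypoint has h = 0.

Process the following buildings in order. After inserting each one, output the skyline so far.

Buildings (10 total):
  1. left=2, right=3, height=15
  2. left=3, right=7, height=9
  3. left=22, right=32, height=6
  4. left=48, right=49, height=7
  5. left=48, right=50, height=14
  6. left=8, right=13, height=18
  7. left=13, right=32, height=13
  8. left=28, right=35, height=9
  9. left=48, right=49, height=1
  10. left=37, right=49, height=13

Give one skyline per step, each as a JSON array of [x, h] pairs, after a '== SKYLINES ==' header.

== SKYLINES ==
[[2,15],[3,0]]
[[2,15],[3,9],[7,0]]
[[2,15],[3,9],[7,0],[22,6],[32,0]]
[[2,15],[3,9],[7,0],[22,6],[32,0],[48,7],[49,0]]
[[2,15],[3,9],[7,0],[22,6],[32,0],[48,14],[50,0]]
[[2,15],[3,9],[7,0],[8,18],[13,0],[22,6],[32,0],[48,14],[50,0]]
[[2,15],[3,9],[7,0],[8,18],[13,13],[32,0],[48,14],[50,0]]
[[2,15],[3,9],[7,0],[8,18],[13,13],[32,9],[35,0],[48,14],[50,0]]
[[2,15],[3,9],[7,0],[8,18],[13,13],[32,9],[35,0],[48,14],[50,0]]
[[2,15],[3,9],[7,0],[8,18],[13,13],[32,9],[35,0],[37,13],[48,14],[50,0]]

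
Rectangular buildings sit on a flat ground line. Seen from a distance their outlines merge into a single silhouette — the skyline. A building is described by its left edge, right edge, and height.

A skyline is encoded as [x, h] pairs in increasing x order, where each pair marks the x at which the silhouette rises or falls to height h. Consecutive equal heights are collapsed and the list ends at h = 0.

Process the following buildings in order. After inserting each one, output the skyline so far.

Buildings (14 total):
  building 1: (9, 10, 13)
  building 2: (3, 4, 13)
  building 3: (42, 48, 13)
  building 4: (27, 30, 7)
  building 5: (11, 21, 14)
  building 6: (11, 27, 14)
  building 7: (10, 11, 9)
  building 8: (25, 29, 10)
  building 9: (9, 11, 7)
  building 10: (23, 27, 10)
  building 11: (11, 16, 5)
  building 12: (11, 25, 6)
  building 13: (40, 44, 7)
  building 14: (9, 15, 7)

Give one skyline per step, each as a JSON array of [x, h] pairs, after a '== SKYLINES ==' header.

== SKYLINES ==
[[9,13],[10,0]]
[[3,13],[4,0],[9,13],[10,0]]
[[3,13],[4,0],[9,13],[10,0],[42,13],[48,0]]
[[3,13],[4,0],[9,13],[10,0],[27,7],[30,0],[42,13],[48,0]]
[[3,13],[4,0],[9,13],[10,0],[11,14],[21,0],[27,7],[30,0],[42,13],[48,0]]
[[3,13],[4,0],[9,13],[10,0],[11,14],[27,7],[30,0],[42,13],[48,0]]
[[3,13],[4,0],[9,13],[10,9],[11,14],[27,7],[30,0],[42,13],[48,0]]
[[3,13],[4,0],[9,13],[10,9],[11,14],[27,10],[29,7],[30,0],[42,13],[48,0]]
[[3,13],[4,0],[9,13],[10,9],[11,14],[27,10],[29,7],[30,0],[42,13],[48,0]]
[[3,13],[4,0],[9,13],[10,9],[11,14],[27,10],[29,7],[30,0],[42,13],[48,0]]
[[3,13],[4,0],[9,13],[10,9],[11,14],[27,10],[29,7],[30,0],[42,13],[48,0]]
[[3,13],[4,0],[9,13],[10,9],[11,14],[27,10],[29,7],[30,0],[42,13],[48,0]]
[[3,13],[4,0],[9,13],[10,9],[11,14],[27,10],[29,7],[30,0],[40,7],[42,13],[48,0]]
[[3,13],[4,0],[9,13],[10,9],[11,14],[27,10],[29,7],[30,0],[40,7],[42,13],[48,0]]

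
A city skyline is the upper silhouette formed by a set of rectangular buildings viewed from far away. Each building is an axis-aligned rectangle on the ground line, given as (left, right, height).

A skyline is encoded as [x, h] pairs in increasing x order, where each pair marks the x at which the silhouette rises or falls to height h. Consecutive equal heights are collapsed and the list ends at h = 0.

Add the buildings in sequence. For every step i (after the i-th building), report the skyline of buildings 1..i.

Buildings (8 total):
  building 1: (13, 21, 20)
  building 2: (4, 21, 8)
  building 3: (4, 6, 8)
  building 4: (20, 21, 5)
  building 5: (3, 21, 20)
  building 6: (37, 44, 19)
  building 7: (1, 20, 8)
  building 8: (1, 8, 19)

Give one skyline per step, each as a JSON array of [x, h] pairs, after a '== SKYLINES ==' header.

== SKYLINES ==
[[13,20],[21,0]]
[[4,8],[13,20],[21,0]]
[[4,8],[13,20],[21,0]]
[[4,8],[13,20],[21,0]]
[[3,20],[21,0]]
[[3,20],[21,0],[37,19],[44,0]]
[[1,8],[3,20],[21,0],[37,19],[44,0]]
[[1,19],[3,20],[21,0],[37,19],[44,0]]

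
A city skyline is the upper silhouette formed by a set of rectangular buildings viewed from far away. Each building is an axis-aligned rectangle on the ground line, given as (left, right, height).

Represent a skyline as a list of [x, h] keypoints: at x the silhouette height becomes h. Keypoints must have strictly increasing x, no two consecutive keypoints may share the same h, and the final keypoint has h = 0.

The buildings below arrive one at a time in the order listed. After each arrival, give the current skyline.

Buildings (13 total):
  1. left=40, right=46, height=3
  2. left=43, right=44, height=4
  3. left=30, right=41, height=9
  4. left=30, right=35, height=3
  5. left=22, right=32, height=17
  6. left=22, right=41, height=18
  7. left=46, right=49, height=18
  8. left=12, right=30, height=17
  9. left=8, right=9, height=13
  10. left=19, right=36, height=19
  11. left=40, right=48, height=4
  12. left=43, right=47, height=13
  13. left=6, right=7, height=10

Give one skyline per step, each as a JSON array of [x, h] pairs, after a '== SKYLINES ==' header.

== SKYLINES ==
[[40,3],[46,0]]
[[40,3],[43,4],[44,3],[46,0]]
[[30,9],[41,3],[43,4],[44,3],[46,0]]
[[30,9],[41,3],[43,4],[44,3],[46,0]]
[[22,17],[32,9],[41,3],[43,4],[44,3],[46,0]]
[[22,18],[41,3],[43,4],[44,3],[46,0]]
[[22,18],[41,3],[43,4],[44,3],[46,18],[49,0]]
[[12,17],[22,18],[41,3],[43,4],[44,3],[46,18],[49,0]]
[[8,13],[9,0],[12,17],[22,18],[41,3],[43,4],[44,3],[46,18],[49,0]]
[[8,13],[9,0],[12,17],[19,19],[36,18],[41,3],[43,4],[44,3],[46,18],[49,0]]
[[8,13],[9,0],[12,17],[19,19],[36,18],[41,4],[46,18],[49,0]]
[[8,13],[9,0],[12,17],[19,19],[36,18],[41,4],[43,13],[46,18],[49,0]]
[[6,10],[7,0],[8,13],[9,0],[12,17],[19,19],[36,18],[41,4],[43,13],[46,18],[49,0]]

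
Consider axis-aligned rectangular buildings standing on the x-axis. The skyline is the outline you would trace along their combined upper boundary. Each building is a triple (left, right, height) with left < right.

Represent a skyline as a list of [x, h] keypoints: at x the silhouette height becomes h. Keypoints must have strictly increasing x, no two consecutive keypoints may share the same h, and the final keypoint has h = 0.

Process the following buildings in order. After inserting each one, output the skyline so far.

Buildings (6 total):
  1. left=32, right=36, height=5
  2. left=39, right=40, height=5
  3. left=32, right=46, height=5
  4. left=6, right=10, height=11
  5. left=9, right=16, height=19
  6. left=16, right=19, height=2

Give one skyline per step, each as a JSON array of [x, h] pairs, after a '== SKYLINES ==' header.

== SKYLINES ==
[[32,5],[36,0]]
[[32,5],[36,0],[39,5],[40,0]]
[[32,5],[46,0]]
[[6,11],[10,0],[32,5],[46,0]]
[[6,11],[9,19],[16,0],[32,5],[46,0]]
[[6,11],[9,19],[16,2],[19,0],[32,5],[46,0]]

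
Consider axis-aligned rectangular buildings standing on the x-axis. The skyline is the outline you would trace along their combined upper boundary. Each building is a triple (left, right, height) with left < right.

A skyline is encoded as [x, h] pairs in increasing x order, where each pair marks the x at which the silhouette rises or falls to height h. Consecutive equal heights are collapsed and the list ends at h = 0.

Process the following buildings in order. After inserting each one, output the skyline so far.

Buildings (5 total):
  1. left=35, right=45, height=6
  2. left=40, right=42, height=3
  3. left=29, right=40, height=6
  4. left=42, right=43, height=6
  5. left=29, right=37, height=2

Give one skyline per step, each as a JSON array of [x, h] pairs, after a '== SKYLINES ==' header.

== SKYLINES ==
[[35,6],[45,0]]
[[35,6],[45,0]]
[[29,6],[45,0]]
[[29,6],[45,0]]
[[29,6],[45,0]]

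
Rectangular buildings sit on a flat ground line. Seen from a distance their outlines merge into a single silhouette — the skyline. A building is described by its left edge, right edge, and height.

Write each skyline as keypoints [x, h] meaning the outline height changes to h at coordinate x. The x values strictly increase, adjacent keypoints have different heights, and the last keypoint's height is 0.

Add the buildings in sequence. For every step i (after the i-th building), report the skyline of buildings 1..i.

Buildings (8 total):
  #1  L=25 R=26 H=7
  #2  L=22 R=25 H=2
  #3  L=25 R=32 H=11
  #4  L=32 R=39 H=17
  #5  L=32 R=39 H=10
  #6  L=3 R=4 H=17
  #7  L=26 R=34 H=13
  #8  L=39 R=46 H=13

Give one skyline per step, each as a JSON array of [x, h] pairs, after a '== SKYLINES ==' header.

== SKYLINES ==
[[25,7],[26,0]]
[[22,2],[25,7],[26,0]]
[[22,2],[25,11],[32,0]]
[[22,2],[25,11],[32,17],[39,0]]
[[22,2],[25,11],[32,17],[39,0]]
[[3,17],[4,0],[22,2],[25,11],[32,17],[39,0]]
[[3,17],[4,0],[22,2],[25,11],[26,13],[32,17],[39,0]]
[[3,17],[4,0],[22,2],[25,11],[26,13],[32,17],[39,13],[46,0]]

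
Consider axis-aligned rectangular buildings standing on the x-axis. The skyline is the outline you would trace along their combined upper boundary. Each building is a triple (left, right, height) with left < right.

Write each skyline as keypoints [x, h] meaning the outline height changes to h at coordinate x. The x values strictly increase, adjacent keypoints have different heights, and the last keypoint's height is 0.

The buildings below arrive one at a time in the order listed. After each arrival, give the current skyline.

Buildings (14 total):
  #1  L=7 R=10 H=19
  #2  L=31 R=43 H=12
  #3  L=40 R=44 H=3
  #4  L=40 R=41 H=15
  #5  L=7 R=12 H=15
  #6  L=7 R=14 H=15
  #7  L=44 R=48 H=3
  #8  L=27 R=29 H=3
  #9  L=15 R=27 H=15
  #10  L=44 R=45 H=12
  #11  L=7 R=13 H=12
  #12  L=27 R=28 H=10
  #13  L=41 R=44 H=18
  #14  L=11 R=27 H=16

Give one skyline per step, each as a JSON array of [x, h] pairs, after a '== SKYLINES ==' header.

== SKYLINES ==
[[7,19],[10,0]]
[[7,19],[10,0],[31,12],[43,0]]
[[7,19],[10,0],[31,12],[43,3],[44,0]]
[[7,19],[10,0],[31,12],[40,15],[41,12],[43,3],[44,0]]
[[7,19],[10,15],[12,0],[31,12],[40,15],[41,12],[43,3],[44,0]]
[[7,19],[10,15],[14,0],[31,12],[40,15],[41,12],[43,3],[44,0]]
[[7,19],[10,15],[14,0],[31,12],[40,15],[41,12],[43,3],[48,0]]
[[7,19],[10,15],[14,0],[27,3],[29,0],[31,12],[40,15],[41,12],[43,3],[48,0]]
[[7,19],[10,15],[14,0],[15,15],[27,3],[29,0],[31,12],[40,15],[41,12],[43,3],[48,0]]
[[7,19],[10,15],[14,0],[15,15],[27,3],[29,0],[31,12],[40,15],[41,12],[43,3],[44,12],[45,3],[48,0]]
[[7,19],[10,15],[14,0],[15,15],[27,3],[29,0],[31,12],[40,15],[41,12],[43,3],[44,12],[45,3],[48,0]]
[[7,19],[10,15],[14,0],[15,15],[27,10],[28,3],[29,0],[31,12],[40,15],[41,12],[43,3],[44,12],[45,3],[48,0]]
[[7,19],[10,15],[14,0],[15,15],[27,10],[28,3],[29,0],[31,12],[40,15],[41,18],[44,12],[45,3],[48,0]]
[[7,19],[10,15],[11,16],[27,10],[28,3],[29,0],[31,12],[40,15],[41,18],[44,12],[45,3],[48,0]]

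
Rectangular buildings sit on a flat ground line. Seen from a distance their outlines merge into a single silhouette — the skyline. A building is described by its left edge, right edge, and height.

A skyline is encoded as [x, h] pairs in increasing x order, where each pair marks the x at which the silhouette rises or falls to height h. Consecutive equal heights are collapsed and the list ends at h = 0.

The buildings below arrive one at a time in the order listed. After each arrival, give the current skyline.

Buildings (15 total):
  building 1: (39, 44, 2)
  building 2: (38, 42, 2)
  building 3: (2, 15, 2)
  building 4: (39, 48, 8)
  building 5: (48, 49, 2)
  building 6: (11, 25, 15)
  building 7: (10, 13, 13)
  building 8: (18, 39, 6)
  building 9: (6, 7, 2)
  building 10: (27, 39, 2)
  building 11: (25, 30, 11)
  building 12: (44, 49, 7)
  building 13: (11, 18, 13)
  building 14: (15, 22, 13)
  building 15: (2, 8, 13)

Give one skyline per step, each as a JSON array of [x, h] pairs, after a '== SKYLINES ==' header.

== SKYLINES ==
[[39,2],[44,0]]
[[38,2],[44,0]]
[[2,2],[15,0],[38,2],[44,0]]
[[2,2],[15,0],[38,2],[39,8],[48,0]]
[[2,2],[15,0],[38,2],[39,8],[48,2],[49,0]]
[[2,2],[11,15],[25,0],[38,2],[39,8],[48,2],[49,0]]
[[2,2],[10,13],[11,15],[25,0],[38,2],[39,8],[48,2],[49,0]]
[[2,2],[10,13],[11,15],[25,6],[39,8],[48,2],[49,0]]
[[2,2],[10,13],[11,15],[25,6],[39,8],[48,2],[49,0]]
[[2,2],[10,13],[11,15],[25,6],[39,8],[48,2],[49,0]]
[[2,2],[10,13],[11,15],[25,11],[30,6],[39,8],[48,2],[49,0]]
[[2,2],[10,13],[11,15],[25,11],[30,6],[39,8],[48,7],[49,0]]
[[2,2],[10,13],[11,15],[25,11],[30,6],[39,8],[48,7],[49,0]]
[[2,2],[10,13],[11,15],[25,11],[30,6],[39,8],[48,7],[49,0]]
[[2,13],[8,2],[10,13],[11,15],[25,11],[30,6],[39,8],[48,7],[49,0]]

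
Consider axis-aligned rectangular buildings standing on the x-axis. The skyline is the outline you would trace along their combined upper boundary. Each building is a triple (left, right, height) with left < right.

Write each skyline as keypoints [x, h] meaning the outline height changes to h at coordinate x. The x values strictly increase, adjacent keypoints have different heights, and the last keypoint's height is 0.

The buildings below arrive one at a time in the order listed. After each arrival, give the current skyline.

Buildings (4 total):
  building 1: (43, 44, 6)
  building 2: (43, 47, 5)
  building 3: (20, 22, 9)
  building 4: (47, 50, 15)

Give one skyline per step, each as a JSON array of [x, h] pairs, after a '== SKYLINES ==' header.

== SKYLINES ==
[[43,6],[44,0]]
[[43,6],[44,5],[47,0]]
[[20,9],[22,0],[43,6],[44,5],[47,0]]
[[20,9],[22,0],[43,6],[44,5],[47,15],[50,0]]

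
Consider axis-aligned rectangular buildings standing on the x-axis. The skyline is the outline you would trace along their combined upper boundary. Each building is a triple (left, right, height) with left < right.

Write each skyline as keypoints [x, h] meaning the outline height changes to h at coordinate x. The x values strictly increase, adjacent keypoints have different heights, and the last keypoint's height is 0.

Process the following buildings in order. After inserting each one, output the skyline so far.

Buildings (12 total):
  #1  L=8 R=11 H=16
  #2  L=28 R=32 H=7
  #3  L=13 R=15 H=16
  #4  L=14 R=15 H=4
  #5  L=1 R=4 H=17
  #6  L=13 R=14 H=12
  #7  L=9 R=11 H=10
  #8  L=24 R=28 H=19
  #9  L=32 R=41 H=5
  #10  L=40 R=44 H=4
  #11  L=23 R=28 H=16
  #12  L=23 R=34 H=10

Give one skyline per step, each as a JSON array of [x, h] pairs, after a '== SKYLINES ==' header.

== SKYLINES ==
[[8,16],[11,0]]
[[8,16],[11,0],[28,7],[32,0]]
[[8,16],[11,0],[13,16],[15,0],[28,7],[32,0]]
[[8,16],[11,0],[13,16],[15,0],[28,7],[32,0]]
[[1,17],[4,0],[8,16],[11,0],[13,16],[15,0],[28,7],[32,0]]
[[1,17],[4,0],[8,16],[11,0],[13,16],[15,0],[28,7],[32,0]]
[[1,17],[4,0],[8,16],[11,0],[13,16],[15,0],[28,7],[32,0]]
[[1,17],[4,0],[8,16],[11,0],[13,16],[15,0],[24,19],[28,7],[32,0]]
[[1,17],[4,0],[8,16],[11,0],[13,16],[15,0],[24,19],[28,7],[32,5],[41,0]]
[[1,17],[4,0],[8,16],[11,0],[13,16],[15,0],[24,19],[28,7],[32,5],[41,4],[44,0]]
[[1,17],[4,0],[8,16],[11,0],[13,16],[15,0],[23,16],[24,19],[28,7],[32,5],[41,4],[44,0]]
[[1,17],[4,0],[8,16],[11,0],[13,16],[15,0],[23,16],[24,19],[28,10],[34,5],[41,4],[44,0]]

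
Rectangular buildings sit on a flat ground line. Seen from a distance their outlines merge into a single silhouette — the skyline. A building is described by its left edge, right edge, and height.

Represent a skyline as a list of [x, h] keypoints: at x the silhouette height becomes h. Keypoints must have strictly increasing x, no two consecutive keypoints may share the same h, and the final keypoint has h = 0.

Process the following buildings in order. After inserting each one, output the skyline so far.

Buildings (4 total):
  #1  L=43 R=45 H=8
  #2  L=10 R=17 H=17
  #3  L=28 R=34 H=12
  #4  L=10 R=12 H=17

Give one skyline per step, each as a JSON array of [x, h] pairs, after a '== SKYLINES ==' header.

== SKYLINES ==
[[43,8],[45,0]]
[[10,17],[17,0],[43,8],[45,0]]
[[10,17],[17,0],[28,12],[34,0],[43,8],[45,0]]
[[10,17],[17,0],[28,12],[34,0],[43,8],[45,0]]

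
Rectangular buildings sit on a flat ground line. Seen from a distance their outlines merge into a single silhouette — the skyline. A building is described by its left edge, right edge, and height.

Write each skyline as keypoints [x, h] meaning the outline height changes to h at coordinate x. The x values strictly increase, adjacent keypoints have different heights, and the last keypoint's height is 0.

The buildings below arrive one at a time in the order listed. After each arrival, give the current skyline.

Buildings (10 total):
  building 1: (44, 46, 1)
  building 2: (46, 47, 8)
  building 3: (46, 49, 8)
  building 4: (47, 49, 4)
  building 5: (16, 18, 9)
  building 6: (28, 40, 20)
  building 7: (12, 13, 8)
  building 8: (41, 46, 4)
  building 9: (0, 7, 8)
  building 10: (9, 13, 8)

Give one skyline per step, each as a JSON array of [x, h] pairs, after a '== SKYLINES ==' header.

== SKYLINES ==
[[44,1],[46,0]]
[[44,1],[46,8],[47,0]]
[[44,1],[46,8],[49,0]]
[[44,1],[46,8],[49,0]]
[[16,9],[18,0],[44,1],[46,8],[49,0]]
[[16,9],[18,0],[28,20],[40,0],[44,1],[46,8],[49,0]]
[[12,8],[13,0],[16,9],[18,0],[28,20],[40,0],[44,1],[46,8],[49,0]]
[[12,8],[13,0],[16,9],[18,0],[28,20],[40,0],[41,4],[46,8],[49,0]]
[[0,8],[7,0],[12,8],[13,0],[16,9],[18,0],[28,20],[40,0],[41,4],[46,8],[49,0]]
[[0,8],[7,0],[9,8],[13,0],[16,9],[18,0],[28,20],[40,0],[41,4],[46,8],[49,0]]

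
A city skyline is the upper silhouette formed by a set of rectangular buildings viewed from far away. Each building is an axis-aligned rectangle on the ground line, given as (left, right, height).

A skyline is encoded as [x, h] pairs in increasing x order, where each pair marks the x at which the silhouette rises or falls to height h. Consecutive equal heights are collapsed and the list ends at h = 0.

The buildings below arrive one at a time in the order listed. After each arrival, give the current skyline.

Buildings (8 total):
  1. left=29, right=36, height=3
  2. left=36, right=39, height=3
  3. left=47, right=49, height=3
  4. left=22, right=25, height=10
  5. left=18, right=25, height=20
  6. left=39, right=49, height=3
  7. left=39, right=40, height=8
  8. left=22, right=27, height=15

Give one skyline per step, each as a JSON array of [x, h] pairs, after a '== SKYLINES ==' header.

== SKYLINES ==
[[29,3],[36,0]]
[[29,3],[39,0]]
[[29,3],[39,0],[47,3],[49,0]]
[[22,10],[25,0],[29,3],[39,0],[47,3],[49,0]]
[[18,20],[25,0],[29,3],[39,0],[47,3],[49,0]]
[[18,20],[25,0],[29,3],[49,0]]
[[18,20],[25,0],[29,3],[39,8],[40,3],[49,0]]
[[18,20],[25,15],[27,0],[29,3],[39,8],[40,3],[49,0]]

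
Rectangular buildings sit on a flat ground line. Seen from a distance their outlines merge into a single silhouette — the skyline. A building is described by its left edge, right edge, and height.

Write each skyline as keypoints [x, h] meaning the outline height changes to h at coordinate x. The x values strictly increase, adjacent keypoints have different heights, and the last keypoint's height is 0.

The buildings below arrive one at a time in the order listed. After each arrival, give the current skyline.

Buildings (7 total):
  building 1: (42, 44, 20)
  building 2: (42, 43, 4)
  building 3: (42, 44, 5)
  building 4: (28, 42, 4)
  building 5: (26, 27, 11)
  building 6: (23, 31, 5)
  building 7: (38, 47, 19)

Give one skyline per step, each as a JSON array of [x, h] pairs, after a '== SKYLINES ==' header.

== SKYLINES ==
[[42,20],[44,0]]
[[42,20],[44,0]]
[[42,20],[44,0]]
[[28,4],[42,20],[44,0]]
[[26,11],[27,0],[28,4],[42,20],[44,0]]
[[23,5],[26,11],[27,5],[31,4],[42,20],[44,0]]
[[23,5],[26,11],[27,5],[31,4],[38,19],[42,20],[44,19],[47,0]]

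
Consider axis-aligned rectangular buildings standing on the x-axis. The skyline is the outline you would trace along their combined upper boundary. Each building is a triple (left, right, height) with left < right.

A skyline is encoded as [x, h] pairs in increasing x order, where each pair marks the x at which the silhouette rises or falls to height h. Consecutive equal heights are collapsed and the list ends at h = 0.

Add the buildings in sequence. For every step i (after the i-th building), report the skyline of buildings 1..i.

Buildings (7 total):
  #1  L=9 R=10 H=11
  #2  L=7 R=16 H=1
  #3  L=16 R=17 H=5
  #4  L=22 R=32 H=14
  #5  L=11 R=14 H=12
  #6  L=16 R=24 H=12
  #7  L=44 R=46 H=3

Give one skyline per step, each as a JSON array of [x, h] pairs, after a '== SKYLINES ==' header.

== SKYLINES ==
[[9,11],[10,0]]
[[7,1],[9,11],[10,1],[16,0]]
[[7,1],[9,11],[10,1],[16,5],[17,0]]
[[7,1],[9,11],[10,1],[16,5],[17,0],[22,14],[32,0]]
[[7,1],[9,11],[10,1],[11,12],[14,1],[16,5],[17,0],[22,14],[32,0]]
[[7,1],[9,11],[10,1],[11,12],[14,1],[16,12],[22,14],[32,0]]
[[7,1],[9,11],[10,1],[11,12],[14,1],[16,12],[22,14],[32,0],[44,3],[46,0]]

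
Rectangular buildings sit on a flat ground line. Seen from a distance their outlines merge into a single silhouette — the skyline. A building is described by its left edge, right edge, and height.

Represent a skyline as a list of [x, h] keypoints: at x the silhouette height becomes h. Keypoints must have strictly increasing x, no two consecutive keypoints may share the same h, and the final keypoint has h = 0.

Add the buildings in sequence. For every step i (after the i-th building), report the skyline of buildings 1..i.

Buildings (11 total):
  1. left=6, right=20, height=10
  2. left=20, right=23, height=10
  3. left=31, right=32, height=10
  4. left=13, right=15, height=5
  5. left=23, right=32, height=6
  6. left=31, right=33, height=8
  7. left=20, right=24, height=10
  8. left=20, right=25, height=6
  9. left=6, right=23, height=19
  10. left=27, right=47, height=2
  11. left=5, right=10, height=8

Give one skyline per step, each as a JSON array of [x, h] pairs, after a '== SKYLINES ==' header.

== SKYLINES ==
[[6,10],[20,0]]
[[6,10],[23,0]]
[[6,10],[23,0],[31,10],[32,0]]
[[6,10],[23,0],[31,10],[32,0]]
[[6,10],[23,6],[31,10],[32,0]]
[[6,10],[23,6],[31,10],[32,8],[33,0]]
[[6,10],[24,6],[31,10],[32,8],[33,0]]
[[6,10],[24,6],[31,10],[32,8],[33,0]]
[[6,19],[23,10],[24,6],[31,10],[32,8],[33,0]]
[[6,19],[23,10],[24,6],[31,10],[32,8],[33,2],[47,0]]
[[5,8],[6,19],[23,10],[24,6],[31,10],[32,8],[33,2],[47,0]]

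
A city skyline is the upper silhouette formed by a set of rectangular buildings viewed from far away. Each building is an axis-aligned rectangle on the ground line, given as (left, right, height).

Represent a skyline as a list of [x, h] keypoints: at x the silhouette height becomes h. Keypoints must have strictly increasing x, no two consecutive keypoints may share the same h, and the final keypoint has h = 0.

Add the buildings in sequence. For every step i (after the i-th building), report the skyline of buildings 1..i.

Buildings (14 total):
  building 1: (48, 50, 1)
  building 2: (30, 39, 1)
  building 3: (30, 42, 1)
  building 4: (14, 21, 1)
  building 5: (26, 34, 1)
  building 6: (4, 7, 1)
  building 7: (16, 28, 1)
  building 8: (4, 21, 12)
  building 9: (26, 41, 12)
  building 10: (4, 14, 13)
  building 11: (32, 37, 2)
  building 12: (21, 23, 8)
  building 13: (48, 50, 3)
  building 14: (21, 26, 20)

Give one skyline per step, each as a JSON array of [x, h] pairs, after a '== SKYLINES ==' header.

== SKYLINES ==
[[48,1],[50,0]]
[[30,1],[39,0],[48,1],[50,0]]
[[30,1],[42,0],[48,1],[50,0]]
[[14,1],[21,0],[30,1],[42,0],[48,1],[50,0]]
[[14,1],[21,0],[26,1],[42,0],[48,1],[50,0]]
[[4,1],[7,0],[14,1],[21,0],[26,1],[42,0],[48,1],[50,0]]
[[4,1],[7,0],[14,1],[42,0],[48,1],[50,0]]
[[4,12],[21,1],[42,0],[48,1],[50,0]]
[[4,12],[21,1],[26,12],[41,1],[42,0],[48,1],[50,0]]
[[4,13],[14,12],[21,1],[26,12],[41,1],[42,0],[48,1],[50,0]]
[[4,13],[14,12],[21,1],[26,12],[41,1],[42,0],[48,1],[50,0]]
[[4,13],[14,12],[21,8],[23,1],[26,12],[41,1],[42,0],[48,1],[50,0]]
[[4,13],[14,12],[21,8],[23,1],[26,12],[41,1],[42,0],[48,3],[50,0]]
[[4,13],[14,12],[21,20],[26,12],[41,1],[42,0],[48,3],[50,0]]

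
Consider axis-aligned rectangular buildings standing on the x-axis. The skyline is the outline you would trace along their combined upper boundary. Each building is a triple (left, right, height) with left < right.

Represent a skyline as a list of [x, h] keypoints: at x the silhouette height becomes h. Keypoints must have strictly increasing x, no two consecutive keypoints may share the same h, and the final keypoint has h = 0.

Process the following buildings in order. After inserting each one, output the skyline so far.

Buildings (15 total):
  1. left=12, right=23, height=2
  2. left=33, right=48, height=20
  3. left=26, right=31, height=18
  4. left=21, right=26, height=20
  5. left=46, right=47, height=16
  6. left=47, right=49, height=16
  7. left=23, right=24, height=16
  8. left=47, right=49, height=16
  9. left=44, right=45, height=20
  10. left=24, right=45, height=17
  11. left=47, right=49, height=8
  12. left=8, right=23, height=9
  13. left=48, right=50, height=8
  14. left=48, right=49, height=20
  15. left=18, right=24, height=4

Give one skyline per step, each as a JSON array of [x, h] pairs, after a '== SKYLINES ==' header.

== SKYLINES ==
[[12,2],[23,0]]
[[12,2],[23,0],[33,20],[48,0]]
[[12,2],[23,0],[26,18],[31,0],[33,20],[48,0]]
[[12,2],[21,20],[26,18],[31,0],[33,20],[48,0]]
[[12,2],[21,20],[26,18],[31,0],[33,20],[48,0]]
[[12,2],[21,20],[26,18],[31,0],[33,20],[48,16],[49,0]]
[[12,2],[21,20],[26,18],[31,0],[33,20],[48,16],[49,0]]
[[12,2],[21,20],[26,18],[31,0],[33,20],[48,16],[49,0]]
[[12,2],[21,20],[26,18],[31,0],[33,20],[48,16],[49,0]]
[[12,2],[21,20],[26,18],[31,17],[33,20],[48,16],[49,0]]
[[12,2],[21,20],[26,18],[31,17],[33,20],[48,16],[49,0]]
[[8,9],[21,20],[26,18],[31,17],[33,20],[48,16],[49,0]]
[[8,9],[21,20],[26,18],[31,17],[33,20],[48,16],[49,8],[50,0]]
[[8,9],[21,20],[26,18],[31,17],[33,20],[49,8],[50,0]]
[[8,9],[21,20],[26,18],[31,17],[33,20],[49,8],[50,0]]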